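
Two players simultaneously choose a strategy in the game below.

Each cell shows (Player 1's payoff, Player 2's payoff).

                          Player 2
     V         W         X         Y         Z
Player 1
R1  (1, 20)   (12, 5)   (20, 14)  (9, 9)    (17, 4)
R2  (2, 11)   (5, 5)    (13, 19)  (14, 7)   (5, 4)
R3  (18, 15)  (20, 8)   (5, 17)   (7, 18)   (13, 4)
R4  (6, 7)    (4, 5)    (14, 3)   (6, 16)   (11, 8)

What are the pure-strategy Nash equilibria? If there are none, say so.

none

For each player, find the best response to each opponent profile; mutual best responses are the pure NE.
Player 1 against V: payoffs 1, 2, 18, 6 → best response R3.
Player 1 against W: payoffs 12, 5, 20, 4 → best response R3.
Player 1 against X: payoffs 20, 13, 5, 14 → best response R1.
Player 1 against Y: payoffs 9, 14, 7, 6 → best response R2.
Player 1 against Z: payoffs 17, 5, 13, 11 → best response R1.
Player 2 against R1: payoffs 20, 5, 14, 9, 4 → best response V.
Player 2 against R2: payoffs 11, 5, 19, 7, 4 → best response X.
Player 2 against R3: payoffs 15, 8, 17, 18, 4 → best response Y.
Player 2 against R4: payoffs 7, 5, 3, 16, 8 → best response Y.
No profile is a mutual best response for all players.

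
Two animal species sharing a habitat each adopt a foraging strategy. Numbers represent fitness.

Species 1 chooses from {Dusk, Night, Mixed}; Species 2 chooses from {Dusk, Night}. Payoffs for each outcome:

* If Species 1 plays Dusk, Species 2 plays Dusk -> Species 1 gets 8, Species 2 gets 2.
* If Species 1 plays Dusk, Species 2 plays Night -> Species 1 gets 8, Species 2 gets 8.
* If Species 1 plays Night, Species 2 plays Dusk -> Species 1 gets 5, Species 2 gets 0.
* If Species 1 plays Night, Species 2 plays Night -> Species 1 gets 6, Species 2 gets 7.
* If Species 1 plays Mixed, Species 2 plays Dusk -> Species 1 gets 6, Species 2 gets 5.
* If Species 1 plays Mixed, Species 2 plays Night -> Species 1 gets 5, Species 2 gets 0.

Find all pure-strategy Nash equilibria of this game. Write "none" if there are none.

The unique pure-strategy Nash equilibrium is (Dusk, Night).

Species 1 against Dusk: payoffs 8, 5, 6 → best response Dusk.
Species 1 against Night: payoffs 8, 6, 5 → best response Dusk.
Species 2 against Dusk: payoffs 2, 8 → best response Night.
Species 2 against Night: payoffs 0, 7 → best response Night.
Species 2 against Mixed: payoffs 5, 0 → best response Dusk.
Mutual best responses: (Dusk, Night).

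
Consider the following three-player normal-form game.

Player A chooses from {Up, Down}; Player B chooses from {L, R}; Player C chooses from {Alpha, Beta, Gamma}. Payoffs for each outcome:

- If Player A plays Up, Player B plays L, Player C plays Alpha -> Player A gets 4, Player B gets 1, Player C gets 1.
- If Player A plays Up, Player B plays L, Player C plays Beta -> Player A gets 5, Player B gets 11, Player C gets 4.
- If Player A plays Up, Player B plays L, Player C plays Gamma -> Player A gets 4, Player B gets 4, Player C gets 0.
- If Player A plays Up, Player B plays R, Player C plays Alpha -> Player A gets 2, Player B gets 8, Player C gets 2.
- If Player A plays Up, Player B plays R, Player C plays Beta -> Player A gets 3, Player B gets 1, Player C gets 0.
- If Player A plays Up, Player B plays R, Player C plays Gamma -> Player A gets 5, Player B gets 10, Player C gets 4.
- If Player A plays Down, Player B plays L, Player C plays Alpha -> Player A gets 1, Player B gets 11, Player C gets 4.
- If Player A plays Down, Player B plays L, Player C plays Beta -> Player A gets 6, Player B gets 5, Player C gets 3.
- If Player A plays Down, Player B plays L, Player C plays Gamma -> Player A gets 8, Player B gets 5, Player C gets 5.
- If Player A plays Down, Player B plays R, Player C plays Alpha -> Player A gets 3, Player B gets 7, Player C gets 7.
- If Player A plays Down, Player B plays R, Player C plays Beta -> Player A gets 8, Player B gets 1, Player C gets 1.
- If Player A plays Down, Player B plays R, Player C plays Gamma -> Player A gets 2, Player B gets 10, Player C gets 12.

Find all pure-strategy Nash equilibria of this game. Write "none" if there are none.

Player A against (L, Alpha): payoffs 4, 1 → best response Up.
Player A against (L, Beta): payoffs 5, 6 → best response Down.
Player A against (L, Gamma): payoffs 4, 8 → best response Down.
Player A against (R, Alpha): payoffs 2, 3 → best response Down.
Player A against (R, Beta): payoffs 3, 8 → best response Down.
Player A against (R, Gamma): payoffs 5, 2 → best response Up.
Player B against (Up, Alpha): payoffs 1, 8 → best response R.
Player B against (Up, Beta): payoffs 11, 1 → best response L.
Player B against (Up, Gamma): payoffs 4, 10 → best response R.
Player B against (Down, Alpha): payoffs 11, 7 → best response L.
Player B against (Down, Beta): payoffs 5, 1 → best response L.
Player B against (Down, Gamma): payoffs 5, 10 → best response R.
Player C against (Up, L): payoffs 1, 4, 0 → best response Beta.
Player C against (Up, R): payoffs 2, 0, 4 → best response Gamma.
Player C against (Down, L): payoffs 4, 3, 5 → best response Gamma.
Player C against (Down, R): payoffs 7, 1, 12 → best response Gamma.
Mutual best responses: (Up, R, Gamma).

The unique pure-strategy Nash equilibrium is (Up, R, Gamma).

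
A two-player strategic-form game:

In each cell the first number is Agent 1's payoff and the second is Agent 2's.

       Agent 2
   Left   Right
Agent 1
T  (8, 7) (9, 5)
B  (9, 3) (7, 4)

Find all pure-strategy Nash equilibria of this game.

For each strategy profile, look for a profitable unilateral deviation.
(T, Left): Agent 1 can switch to B (8 → 9). Not NE.
(T, Right): Agent 2 can switch to Left (5 → 7). Not NE.
(B, Left): Agent 2 can switch to Right (3 → 4). Not NE.
(B, Right): Agent 1 can switch to T (7 → 9). Not NE.

There is no pure-strategy Nash equilibrium.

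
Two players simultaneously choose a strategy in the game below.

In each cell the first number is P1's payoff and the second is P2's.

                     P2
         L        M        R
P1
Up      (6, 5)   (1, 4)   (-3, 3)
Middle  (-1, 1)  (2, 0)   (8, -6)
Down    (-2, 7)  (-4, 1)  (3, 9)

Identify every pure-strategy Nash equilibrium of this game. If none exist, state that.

The unique pure-strategy Nash equilibrium is (Up, L).

P1 against L: payoffs 6, -1, -2 → best response Up.
P1 against M: payoffs 1, 2, -4 → best response Middle.
P1 against R: payoffs -3, 8, 3 → best response Middle.
P2 against Up: payoffs 5, 4, 3 → best response L.
P2 against Middle: payoffs 1, 0, -6 → best response L.
P2 against Down: payoffs 7, 1, 9 → best response R.
Mutual best responses: (Up, L).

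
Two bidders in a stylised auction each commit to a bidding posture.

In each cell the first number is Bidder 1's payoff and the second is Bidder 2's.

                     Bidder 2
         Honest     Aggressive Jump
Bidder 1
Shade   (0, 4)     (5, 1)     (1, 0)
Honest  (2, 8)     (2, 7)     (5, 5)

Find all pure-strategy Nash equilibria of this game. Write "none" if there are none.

The unique pure-strategy Nash equilibrium is (Honest, Honest).

For each strategy profile, look for a profitable unilateral deviation.
(Shade, Honest): Bidder 1 can switch to Honest (0 → 2). Not NE.
(Shade, Aggressive): Bidder 2 can switch to Honest (1 → 4). Not NE.
(Shade, Jump): Bidder 1 can switch to Honest (1 → 5). Not NE.
(Honest, Honest): Bidder 1 gets 2, best alternative 0; Bidder 2 gets 8, best alternative 7. No profitable deviation — NE.
(Honest, Aggressive): Bidder 1 can switch to Shade (2 → 5). Not NE.
(Honest, Jump): Bidder 2 can switch to Honest (5 → 8). Not NE.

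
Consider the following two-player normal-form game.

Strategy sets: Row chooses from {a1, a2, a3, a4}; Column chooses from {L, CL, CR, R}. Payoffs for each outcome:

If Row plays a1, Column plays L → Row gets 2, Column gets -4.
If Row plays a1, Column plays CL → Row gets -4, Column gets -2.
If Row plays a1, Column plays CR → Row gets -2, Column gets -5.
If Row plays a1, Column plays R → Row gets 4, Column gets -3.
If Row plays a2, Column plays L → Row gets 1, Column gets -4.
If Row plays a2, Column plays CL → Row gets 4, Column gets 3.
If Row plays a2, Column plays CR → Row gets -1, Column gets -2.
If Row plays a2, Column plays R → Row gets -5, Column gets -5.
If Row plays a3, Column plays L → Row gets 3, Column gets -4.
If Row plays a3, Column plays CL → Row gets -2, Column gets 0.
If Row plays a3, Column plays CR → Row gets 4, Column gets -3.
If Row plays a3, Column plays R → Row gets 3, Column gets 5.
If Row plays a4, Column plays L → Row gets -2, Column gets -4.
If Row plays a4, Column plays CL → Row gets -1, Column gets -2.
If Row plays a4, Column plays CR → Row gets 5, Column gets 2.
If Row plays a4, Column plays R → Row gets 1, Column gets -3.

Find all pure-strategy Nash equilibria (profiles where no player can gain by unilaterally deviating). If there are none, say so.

(a2, CL); (a4, CR)

Row against L: payoffs 2, 1, 3, -2 → best response a3.
Row against CL: payoffs -4, 4, -2, -1 → best response a2.
Row against CR: payoffs -2, -1, 4, 5 → best response a4.
Row against R: payoffs 4, -5, 3, 1 → best response a1.
Column against a1: payoffs -4, -2, -5, -3 → best response CL.
Column against a2: payoffs -4, 3, -2, -5 → best response CL.
Column against a3: payoffs -4, 0, -3, 5 → best response R.
Column against a4: payoffs -4, -2, 2, -3 → best response CR.
Mutual best responses: (a2, CL); (a4, CR).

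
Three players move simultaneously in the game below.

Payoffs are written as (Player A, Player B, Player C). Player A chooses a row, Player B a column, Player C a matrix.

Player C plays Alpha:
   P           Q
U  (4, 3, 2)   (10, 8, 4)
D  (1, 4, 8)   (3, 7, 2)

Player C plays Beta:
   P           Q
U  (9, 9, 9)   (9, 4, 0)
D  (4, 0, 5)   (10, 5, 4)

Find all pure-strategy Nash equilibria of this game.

The pure Nash equilibria are (U, P, Beta), (U, Q, Alpha), (D, Q, Beta).

Player A against (P, Alpha): payoffs 4, 1 → best response U.
Player A against (P, Beta): payoffs 9, 4 → best response U.
Player A against (Q, Alpha): payoffs 10, 3 → best response U.
Player A against (Q, Beta): payoffs 9, 10 → best response D.
Player B against (U, Alpha): payoffs 3, 8 → best response Q.
Player B against (U, Beta): payoffs 9, 4 → best response P.
Player B against (D, Alpha): payoffs 4, 7 → best response Q.
Player B against (D, Beta): payoffs 0, 5 → best response Q.
Player C against (U, P): payoffs 2, 9 → best response Beta.
Player C against (U, Q): payoffs 4, 0 → best response Alpha.
Player C against (D, P): payoffs 8, 5 → best response Alpha.
Player C against (D, Q): payoffs 2, 4 → best response Beta.
Mutual best responses: (U, P, Beta); (U, Q, Alpha); (D, Q, Beta).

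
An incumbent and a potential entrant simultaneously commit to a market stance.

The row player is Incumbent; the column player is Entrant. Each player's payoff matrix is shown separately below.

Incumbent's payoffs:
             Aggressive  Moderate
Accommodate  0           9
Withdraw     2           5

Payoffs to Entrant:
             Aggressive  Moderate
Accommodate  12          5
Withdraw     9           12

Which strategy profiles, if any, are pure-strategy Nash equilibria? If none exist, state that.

There is no pure-strategy Nash equilibrium.

(Accommodate, Aggressive): Incumbent can switch to Withdraw (0 → 2). Not NE.
(Accommodate, Moderate): Entrant can switch to Aggressive (5 → 12). Not NE.
(Withdraw, Aggressive): Entrant can switch to Moderate (9 → 12). Not NE.
(Withdraw, Moderate): Incumbent can switch to Accommodate (5 → 9). Not NE.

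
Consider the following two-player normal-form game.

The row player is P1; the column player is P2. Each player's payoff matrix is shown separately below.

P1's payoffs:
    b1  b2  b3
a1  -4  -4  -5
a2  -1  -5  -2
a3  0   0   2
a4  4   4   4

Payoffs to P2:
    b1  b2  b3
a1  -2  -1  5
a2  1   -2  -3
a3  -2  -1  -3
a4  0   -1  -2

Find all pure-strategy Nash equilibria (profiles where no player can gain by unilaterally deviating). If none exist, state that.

Mark each player's best response to every combination of opponents' strategies; a profile where every player is best-responding is a pure Nash equilibrium.
P1 against b1: payoffs -4, -1, 0, 4 → best response a4.
P1 against b2: payoffs -4, -5, 0, 4 → best response a4.
P1 against b3: payoffs -5, -2, 2, 4 → best response a4.
P2 against a1: payoffs -2, -1, 5 → best response b3.
P2 against a2: payoffs 1, -2, -3 → best response b1.
P2 against a3: payoffs -2, -1, -3 → best response b2.
P2 against a4: payoffs 0, -1, -2 → best response b1.
Mutual best responses: (a4, b1).

Pure NE: (a4, b1)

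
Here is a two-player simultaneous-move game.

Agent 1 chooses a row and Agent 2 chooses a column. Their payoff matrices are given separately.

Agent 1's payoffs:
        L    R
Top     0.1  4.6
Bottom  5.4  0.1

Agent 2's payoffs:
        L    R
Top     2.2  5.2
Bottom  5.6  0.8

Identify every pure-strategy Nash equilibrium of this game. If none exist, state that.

The pure Nash equilibria are (Top, R), (Bottom, L).

Agent 1 against L: payoffs 0.1, 5.4 → best response Bottom.
Agent 1 against R: payoffs 4.6, 0.1 → best response Top.
Agent 2 against Top: payoffs 2.2, 5.2 → best response R.
Agent 2 against Bottom: payoffs 5.6, 0.8 → best response L.
Mutual best responses: (Top, R); (Bottom, L).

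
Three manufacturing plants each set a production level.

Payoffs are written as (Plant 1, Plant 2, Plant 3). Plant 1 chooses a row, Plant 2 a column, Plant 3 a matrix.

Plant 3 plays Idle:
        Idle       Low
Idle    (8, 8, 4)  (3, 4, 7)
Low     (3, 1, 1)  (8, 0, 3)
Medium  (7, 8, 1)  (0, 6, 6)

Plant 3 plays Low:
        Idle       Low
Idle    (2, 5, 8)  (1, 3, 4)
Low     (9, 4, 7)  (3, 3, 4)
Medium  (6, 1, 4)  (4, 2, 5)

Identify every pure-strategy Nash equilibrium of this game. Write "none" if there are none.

Plant 1 against (Idle, Idle): payoffs 8, 3, 7 → best response Idle.
Plant 1 against (Idle, Low): payoffs 2, 9, 6 → best response Low.
Plant 1 against (Low, Idle): payoffs 3, 8, 0 → best response Low.
Plant 1 against (Low, Low): payoffs 1, 3, 4 → best response Medium.
Plant 2 against (Idle, Idle): payoffs 8, 4 → best response Idle.
Plant 2 against (Idle, Low): payoffs 5, 3 → best response Idle.
Plant 2 against (Low, Idle): payoffs 1, 0 → best response Idle.
Plant 2 against (Low, Low): payoffs 4, 3 → best response Idle.
Plant 2 against (Medium, Idle): payoffs 8, 6 → best response Idle.
Plant 2 against (Medium, Low): payoffs 1, 2 → best response Low.
Plant 3 against (Idle, Idle): payoffs 4, 8 → best response Low.
Plant 3 against (Idle, Low): payoffs 7, 4 → best response Idle.
Plant 3 against (Low, Idle): payoffs 1, 7 → best response Low.
Plant 3 against (Low, Low): payoffs 3, 4 → best response Low.
Plant 3 against (Medium, Idle): payoffs 1, 4 → best response Low.
Plant 3 against (Medium, Low): payoffs 6, 5 → best response Idle.
Mutual best responses: (Low, Idle, Low).

The unique pure-strategy Nash equilibrium is (Low, Idle, Low).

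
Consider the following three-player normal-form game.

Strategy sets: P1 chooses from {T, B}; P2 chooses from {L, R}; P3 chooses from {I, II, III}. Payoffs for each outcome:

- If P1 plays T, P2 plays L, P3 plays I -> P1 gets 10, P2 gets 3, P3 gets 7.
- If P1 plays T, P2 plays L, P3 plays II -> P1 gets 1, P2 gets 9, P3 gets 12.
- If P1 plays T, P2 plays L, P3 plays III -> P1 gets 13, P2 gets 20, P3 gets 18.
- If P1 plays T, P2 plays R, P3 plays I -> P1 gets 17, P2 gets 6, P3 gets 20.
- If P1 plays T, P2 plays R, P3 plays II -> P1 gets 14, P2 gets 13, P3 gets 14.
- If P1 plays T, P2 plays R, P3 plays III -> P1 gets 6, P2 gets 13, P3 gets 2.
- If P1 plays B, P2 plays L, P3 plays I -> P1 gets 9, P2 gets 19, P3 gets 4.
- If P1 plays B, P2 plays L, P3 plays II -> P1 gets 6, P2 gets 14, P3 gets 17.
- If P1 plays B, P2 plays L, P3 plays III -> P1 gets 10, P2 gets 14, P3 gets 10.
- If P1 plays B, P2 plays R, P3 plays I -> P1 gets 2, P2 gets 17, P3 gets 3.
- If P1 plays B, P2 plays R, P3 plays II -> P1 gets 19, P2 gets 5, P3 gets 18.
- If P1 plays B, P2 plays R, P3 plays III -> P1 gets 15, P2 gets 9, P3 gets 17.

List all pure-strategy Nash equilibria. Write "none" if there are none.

(T, L, I): P2 can switch to R (3 → 6). Not NE.
(T, L, II): P1 can switch to B (1 → 6). Not NE.
(T, L, III): P1 gets 13, best alternative 10; P2 gets 20, best alternative 13; P3 gets 18, best alternative 12. No profitable deviation — NE.
(T, R, I): P1 gets 17, best alternative 2; P2 gets 6, best alternative 3; P3 gets 20, best alternative 14. No profitable deviation — NE.
(T, R, II): P1 can switch to B (14 → 19). Not NE.
(T, R, III): P1 can switch to B (6 → 15). Not NE.
(B, L, I): P1 can switch to T (9 → 10). Not NE.
(B, L, II): P1 gets 6, best alternative 1; P2 gets 14, best alternative 5; P3 gets 17, best alternative 10. No profitable deviation — NE.
(B, L, III): P1 can switch to T (10 → 13). Not NE.
(The remaining 3 profiles each have a profitable deviation by the same check.)

(T, L, III), (T, R, I), (B, L, II)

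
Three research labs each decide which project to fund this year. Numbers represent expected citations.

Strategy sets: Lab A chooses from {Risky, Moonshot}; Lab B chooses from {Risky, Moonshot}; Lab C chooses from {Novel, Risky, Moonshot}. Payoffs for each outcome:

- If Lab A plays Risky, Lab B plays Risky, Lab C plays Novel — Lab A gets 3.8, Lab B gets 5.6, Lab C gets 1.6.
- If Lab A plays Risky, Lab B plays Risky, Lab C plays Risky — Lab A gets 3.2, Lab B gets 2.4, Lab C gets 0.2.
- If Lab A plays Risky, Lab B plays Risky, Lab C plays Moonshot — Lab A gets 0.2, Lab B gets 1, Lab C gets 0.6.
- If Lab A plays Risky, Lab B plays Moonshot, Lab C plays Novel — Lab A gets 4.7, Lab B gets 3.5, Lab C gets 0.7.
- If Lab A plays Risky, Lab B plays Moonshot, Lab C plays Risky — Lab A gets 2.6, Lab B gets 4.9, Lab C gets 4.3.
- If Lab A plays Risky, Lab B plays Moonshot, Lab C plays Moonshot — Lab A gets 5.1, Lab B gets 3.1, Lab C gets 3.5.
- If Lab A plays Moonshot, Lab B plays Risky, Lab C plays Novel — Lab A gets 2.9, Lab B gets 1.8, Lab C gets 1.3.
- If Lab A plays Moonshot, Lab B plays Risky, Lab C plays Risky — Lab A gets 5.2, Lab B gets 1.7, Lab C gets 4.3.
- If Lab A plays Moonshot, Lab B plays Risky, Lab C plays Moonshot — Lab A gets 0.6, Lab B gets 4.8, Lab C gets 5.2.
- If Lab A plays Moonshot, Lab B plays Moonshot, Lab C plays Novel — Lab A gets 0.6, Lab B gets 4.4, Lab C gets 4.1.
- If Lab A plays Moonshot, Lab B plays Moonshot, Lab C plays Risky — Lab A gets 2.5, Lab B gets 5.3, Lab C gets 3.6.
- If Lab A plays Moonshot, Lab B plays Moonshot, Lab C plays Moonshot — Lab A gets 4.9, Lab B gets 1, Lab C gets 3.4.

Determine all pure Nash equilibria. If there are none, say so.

(Risky, Risky, Novel): Lab A gets 3.8, best alternative 2.9; Lab B gets 5.6, best alternative 3.5; Lab C gets 1.6, best alternative 0.6. No profitable deviation — NE.
(Risky, Risky, Risky): Lab A can switch to Moonshot (3.2 → 5.2). Not NE.
(Risky, Risky, Moonshot): Lab A can switch to Moonshot (0.2 → 0.6). Not NE.
(Risky, Moonshot, Novel): Lab B can switch to Risky (3.5 → 5.6). Not NE.
(Risky, Moonshot, Risky): Lab A gets 2.6, best alternative 2.5; Lab B gets 4.9, best alternative 2.4; Lab C gets 4.3, best alternative 3.5. No profitable deviation — NE.
(Risky, Moonshot, Moonshot): Lab C can switch to Risky (3.5 → 4.3). Not NE.
(Moonshot, Risky, Novel): Lab A can switch to Risky (2.9 → 3.8). Not NE.
(Moonshot, Risky, Risky): Lab B can switch to Moonshot (1.7 → 5.3). Not NE.
(Moonshot, Risky, Moonshot): Lab A gets 0.6, best alternative 0.2; Lab B gets 4.8, best alternative 1; Lab C gets 5.2, best alternative 4.3. No profitable deviation — NE.
(Moonshot, Moonshot, Novel): Lab A can switch to Risky (0.6 → 4.7). Not NE.
(Moonshot, Moonshot, Risky): Lab A can switch to Risky (2.5 → 2.6). Not NE.
(The remaining 1 profile has a profitable deviation by the same check.)

The pure Nash equilibria are (Risky, Risky, Novel); (Risky, Moonshot, Risky); (Moonshot, Risky, Moonshot).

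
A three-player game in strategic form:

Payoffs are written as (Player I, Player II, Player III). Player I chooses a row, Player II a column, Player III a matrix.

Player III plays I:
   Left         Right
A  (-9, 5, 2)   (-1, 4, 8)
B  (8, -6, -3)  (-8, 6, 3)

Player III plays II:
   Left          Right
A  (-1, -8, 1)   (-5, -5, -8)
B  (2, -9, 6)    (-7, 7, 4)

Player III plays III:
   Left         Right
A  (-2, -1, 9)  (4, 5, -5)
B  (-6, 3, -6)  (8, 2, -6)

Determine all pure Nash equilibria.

For each player, find the best response to each opponent profile; mutual best responses are the pure NE.
Player I against (Left, I): payoffs -9, 8 → best response B.
Player I against (Left, II): payoffs -1, 2 → best response B.
Player I against (Left, III): payoffs -2, -6 → best response A.
Player I against (Right, I): payoffs -1, -8 → best response A.
Player I against (Right, II): payoffs -5, -7 → best response A.
Player I against (Right, III): payoffs 4, 8 → best response B.
Player II against (A, I): payoffs 5, 4 → best response Left.
Player II against (A, II): payoffs -8, -5 → best response Right.
Player II against (A, III): payoffs -1, 5 → best response Right.
Player II against (B, I): payoffs -6, 6 → best response Right.
Player II against (B, II): payoffs -9, 7 → best response Right.
Player II against (B, III): payoffs 3, 2 → best response Left.
Player III against (A, Left): payoffs 2, 1, 9 → best response III.
Player III against (A, Right): payoffs 8, -8, -5 → best response I.
Player III against (B, Left): payoffs -3, 6, -6 → best response II.
Player III against (B, Right): payoffs 3, 4, -6 → best response II.
No profile is a mutual best response for all players.

This game has no pure Nash equilibrium.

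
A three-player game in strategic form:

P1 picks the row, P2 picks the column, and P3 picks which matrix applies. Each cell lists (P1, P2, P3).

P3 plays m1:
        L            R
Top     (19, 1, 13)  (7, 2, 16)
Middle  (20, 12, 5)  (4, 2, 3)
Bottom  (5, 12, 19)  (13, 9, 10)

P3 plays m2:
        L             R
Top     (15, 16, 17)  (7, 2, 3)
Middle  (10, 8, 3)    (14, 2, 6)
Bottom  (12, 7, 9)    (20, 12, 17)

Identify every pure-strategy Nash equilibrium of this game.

P1 against (L, m1): payoffs 19, 20, 5 → best response Middle.
P1 against (L, m2): payoffs 15, 10, 12 → best response Top.
P1 against (R, m1): payoffs 7, 4, 13 → best response Bottom.
P1 against (R, m2): payoffs 7, 14, 20 → best response Bottom.
P2 against (Top, m1): payoffs 1, 2 → best response R.
P2 against (Top, m2): payoffs 16, 2 → best response L.
P2 against (Middle, m1): payoffs 12, 2 → best response L.
P2 against (Middle, m2): payoffs 8, 2 → best response L.
P2 against (Bottom, m1): payoffs 12, 9 → best response L.
P2 against (Bottom, m2): payoffs 7, 12 → best response R.
P3 against (Top, L): payoffs 13, 17 → best response m2.
P3 against (Top, R): payoffs 16, 3 → best response m1.
P3 against (Middle, L): payoffs 5, 3 → best response m1.
P3 against (Middle, R): payoffs 3, 6 → best response m2.
P3 against (Bottom, L): payoffs 19, 9 → best response m1.
P3 against (Bottom, R): payoffs 10, 17 → best response m2.
Mutual best responses: (Top, L, m2); (Middle, L, m1); (Bottom, R, m2).

The pure Nash equilibria are (Top, L, m2); (Middle, L, m1); (Bottom, R, m2).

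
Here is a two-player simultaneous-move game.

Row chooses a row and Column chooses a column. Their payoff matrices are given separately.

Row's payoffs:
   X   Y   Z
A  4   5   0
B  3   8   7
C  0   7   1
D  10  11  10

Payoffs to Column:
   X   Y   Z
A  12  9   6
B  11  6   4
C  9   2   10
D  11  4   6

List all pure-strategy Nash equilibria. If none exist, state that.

The unique pure-strategy Nash equilibrium is (D, X).

Row against X: payoffs 4, 3, 0, 10 → best response D.
Row against Y: payoffs 5, 8, 7, 11 → best response D.
Row against Z: payoffs 0, 7, 1, 10 → best response D.
Column against A: payoffs 12, 9, 6 → best response X.
Column against B: payoffs 11, 6, 4 → best response X.
Column against C: payoffs 9, 2, 10 → best response Z.
Column against D: payoffs 11, 4, 6 → best response X.
Mutual best responses: (D, X).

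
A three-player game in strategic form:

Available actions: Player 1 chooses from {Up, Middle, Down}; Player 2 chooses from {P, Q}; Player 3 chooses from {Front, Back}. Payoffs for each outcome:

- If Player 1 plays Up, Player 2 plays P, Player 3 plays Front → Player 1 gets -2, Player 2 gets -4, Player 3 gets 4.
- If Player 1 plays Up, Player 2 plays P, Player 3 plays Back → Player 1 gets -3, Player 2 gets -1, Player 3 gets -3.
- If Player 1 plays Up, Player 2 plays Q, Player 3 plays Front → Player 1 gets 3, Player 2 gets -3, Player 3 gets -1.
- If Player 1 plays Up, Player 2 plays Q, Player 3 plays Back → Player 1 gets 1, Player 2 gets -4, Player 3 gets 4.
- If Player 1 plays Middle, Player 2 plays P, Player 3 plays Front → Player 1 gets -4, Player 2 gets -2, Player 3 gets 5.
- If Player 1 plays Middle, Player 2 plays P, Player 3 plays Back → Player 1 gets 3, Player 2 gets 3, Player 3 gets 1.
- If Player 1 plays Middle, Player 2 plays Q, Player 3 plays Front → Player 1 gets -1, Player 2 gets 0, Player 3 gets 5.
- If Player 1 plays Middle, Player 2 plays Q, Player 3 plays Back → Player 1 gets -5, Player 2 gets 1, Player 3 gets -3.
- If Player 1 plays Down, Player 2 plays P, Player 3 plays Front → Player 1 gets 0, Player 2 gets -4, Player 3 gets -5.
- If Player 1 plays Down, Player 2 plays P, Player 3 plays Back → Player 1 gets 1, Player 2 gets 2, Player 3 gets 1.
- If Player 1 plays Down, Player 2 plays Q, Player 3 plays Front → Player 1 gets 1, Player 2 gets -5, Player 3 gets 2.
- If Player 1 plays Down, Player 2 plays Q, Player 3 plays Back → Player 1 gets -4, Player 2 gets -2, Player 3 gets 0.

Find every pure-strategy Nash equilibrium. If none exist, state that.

This game has no pure Nash equilibrium.

Player 1 against (P, Front): payoffs -2, -4, 0 → best response Down.
Player 1 against (P, Back): payoffs -3, 3, 1 → best response Middle.
Player 1 against (Q, Front): payoffs 3, -1, 1 → best response Up.
Player 1 against (Q, Back): payoffs 1, -5, -4 → best response Up.
Player 2 against (Up, Front): payoffs -4, -3 → best response Q.
Player 2 against (Up, Back): payoffs -1, -4 → best response P.
Player 2 against (Middle, Front): payoffs -2, 0 → best response Q.
Player 2 against (Middle, Back): payoffs 3, 1 → best response P.
Player 2 against (Down, Front): payoffs -4, -5 → best response P.
Player 2 against (Down, Back): payoffs 2, -2 → best response P.
Player 3 against (Up, P): payoffs 4, -3 → best response Front.
Player 3 against (Up, Q): payoffs -1, 4 → best response Back.
Player 3 against (Middle, P): payoffs 5, 1 → best response Front.
Player 3 against (Middle, Q): payoffs 5, -3 → best response Front.
Player 3 against (Down, P): payoffs -5, 1 → best response Back.
Player 3 against (Down, Q): payoffs 2, 0 → best response Front.
No profile is a mutual best response for all players.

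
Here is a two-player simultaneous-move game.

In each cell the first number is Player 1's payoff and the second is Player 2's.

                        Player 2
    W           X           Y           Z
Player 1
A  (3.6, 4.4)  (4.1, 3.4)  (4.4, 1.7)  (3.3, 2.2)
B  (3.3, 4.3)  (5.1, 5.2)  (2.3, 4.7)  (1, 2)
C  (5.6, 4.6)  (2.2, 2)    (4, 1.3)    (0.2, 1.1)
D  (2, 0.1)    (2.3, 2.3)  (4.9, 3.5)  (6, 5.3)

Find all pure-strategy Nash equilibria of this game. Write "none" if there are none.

Player 1 against W: payoffs 3.6, 3.3, 5.6, 2 → best response C.
Player 1 against X: payoffs 4.1, 5.1, 2.2, 2.3 → best response B.
Player 1 against Y: payoffs 4.4, 2.3, 4, 4.9 → best response D.
Player 1 against Z: payoffs 3.3, 1, 0.2, 6 → best response D.
Player 2 against A: payoffs 4.4, 3.4, 1.7, 2.2 → best response W.
Player 2 against B: payoffs 4.3, 5.2, 4.7, 2 → best response X.
Player 2 against C: payoffs 4.6, 2, 1.3, 1.1 → best response W.
Player 2 against D: payoffs 0.1, 2.3, 3.5, 5.3 → best response Z.
Mutual best responses: (B, X); (C, W); (D, Z).

The pure Nash equilibria are (B, X) and (C, W) and (D, Z).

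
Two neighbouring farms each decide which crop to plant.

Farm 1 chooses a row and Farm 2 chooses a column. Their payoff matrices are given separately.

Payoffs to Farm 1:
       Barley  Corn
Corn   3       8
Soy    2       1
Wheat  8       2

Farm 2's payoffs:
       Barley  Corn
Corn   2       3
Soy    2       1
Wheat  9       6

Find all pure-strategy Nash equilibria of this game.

Farm 1 against Barley: payoffs 3, 2, 8 → best response Wheat.
Farm 1 against Corn: payoffs 8, 1, 2 → best response Corn.
Farm 2 against Corn: payoffs 2, 3 → best response Corn.
Farm 2 against Soy: payoffs 2, 1 → best response Barley.
Farm 2 against Wheat: payoffs 9, 6 → best response Barley.
Mutual best responses: (Corn, Corn); (Wheat, Barley).

Pure-strategy Nash equilibria: (Corn, Corn); (Wheat, Barley)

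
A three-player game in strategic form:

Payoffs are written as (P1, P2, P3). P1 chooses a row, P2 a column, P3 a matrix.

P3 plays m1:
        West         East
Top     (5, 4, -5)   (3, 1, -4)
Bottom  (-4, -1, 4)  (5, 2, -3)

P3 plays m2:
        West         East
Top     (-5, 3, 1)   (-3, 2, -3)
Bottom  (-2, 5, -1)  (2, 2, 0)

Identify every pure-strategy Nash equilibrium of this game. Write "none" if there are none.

(Top, West, m1): P3 can switch to m2 (-5 → 1). Not NE.
(Top, West, m2): P1 can switch to Bottom (-5 → -2). Not NE.
(Top, East, m1): P1 can switch to Bottom (3 → 5). Not NE.
(Top, East, m2): P1 can switch to Bottom (-3 → 2). Not NE.
(Bottom, West, m1): P1 can switch to Top (-4 → 5). Not NE.
(Bottom, West, m2): P3 can switch to m1 (-1 → 4). Not NE.
(Bottom, East, m1): P3 can switch to m2 (-3 → 0). Not NE.
(Bottom, East, m2): P2 can switch to West (2 → 5). Not NE.

There is no pure-strategy Nash equilibrium.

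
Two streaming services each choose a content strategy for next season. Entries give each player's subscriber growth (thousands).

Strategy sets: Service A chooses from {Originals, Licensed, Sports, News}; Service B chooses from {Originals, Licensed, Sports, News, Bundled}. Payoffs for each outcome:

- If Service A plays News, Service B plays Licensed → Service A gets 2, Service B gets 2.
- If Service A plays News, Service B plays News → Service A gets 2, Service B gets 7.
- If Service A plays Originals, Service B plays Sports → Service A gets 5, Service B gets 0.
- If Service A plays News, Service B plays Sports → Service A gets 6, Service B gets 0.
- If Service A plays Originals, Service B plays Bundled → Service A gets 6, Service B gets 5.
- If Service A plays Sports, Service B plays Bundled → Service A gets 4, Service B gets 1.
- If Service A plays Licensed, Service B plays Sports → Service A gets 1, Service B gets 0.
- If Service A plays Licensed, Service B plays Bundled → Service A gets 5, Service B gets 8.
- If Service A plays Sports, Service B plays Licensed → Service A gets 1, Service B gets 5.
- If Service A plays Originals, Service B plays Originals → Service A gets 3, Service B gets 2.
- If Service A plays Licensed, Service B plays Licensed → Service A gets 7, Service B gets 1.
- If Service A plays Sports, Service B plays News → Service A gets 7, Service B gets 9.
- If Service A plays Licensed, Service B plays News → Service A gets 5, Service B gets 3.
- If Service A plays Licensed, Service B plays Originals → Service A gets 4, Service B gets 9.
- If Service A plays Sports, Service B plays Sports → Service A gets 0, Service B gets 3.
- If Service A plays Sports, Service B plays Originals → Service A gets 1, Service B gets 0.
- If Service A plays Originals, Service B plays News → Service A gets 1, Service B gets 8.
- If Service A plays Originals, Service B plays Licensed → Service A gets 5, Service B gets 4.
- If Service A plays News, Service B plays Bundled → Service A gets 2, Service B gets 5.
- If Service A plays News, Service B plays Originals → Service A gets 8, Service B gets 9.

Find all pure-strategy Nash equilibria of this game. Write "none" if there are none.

Check each profile: it is a Nash equilibrium iff no player can strictly gain by switching unilaterally.
(Originals, Originals): Service A can switch to Licensed (3 → 4). Not NE.
(Originals, Licensed): Service A can switch to Licensed (5 → 7). Not NE.
(Originals, Sports): Service A can switch to News (5 → 6). Not NE.
(Originals, News): Service A can switch to Licensed (1 → 5). Not NE.
(Originals, Bundled): Service B can switch to News (5 → 8). Not NE.
(Licensed, Originals): Service A can switch to News (4 → 8). Not NE.
(Licensed, Licensed): Service B can switch to Originals (1 → 9). Not NE.
(Licensed, Sports): Service A can switch to Originals (1 → 5). Not NE.
(Licensed, News): Service A can switch to Sports (5 → 7). Not NE.
(Licensed, Bundled): Service A can switch to Originals (5 → 6). Not NE.
(Sports, News): Service A gets 7, best alternative 5; Service B gets 9, best alternative 5. No profitable deviation — NE.
(News, Originals): Service A gets 8, best alternative 4; Service B gets 9, best alternative 7. No profitable deviation — NE.
(The remaining 8 profiles each have a profitable deviation by the same check.)

(Sports, News), (News, Originals)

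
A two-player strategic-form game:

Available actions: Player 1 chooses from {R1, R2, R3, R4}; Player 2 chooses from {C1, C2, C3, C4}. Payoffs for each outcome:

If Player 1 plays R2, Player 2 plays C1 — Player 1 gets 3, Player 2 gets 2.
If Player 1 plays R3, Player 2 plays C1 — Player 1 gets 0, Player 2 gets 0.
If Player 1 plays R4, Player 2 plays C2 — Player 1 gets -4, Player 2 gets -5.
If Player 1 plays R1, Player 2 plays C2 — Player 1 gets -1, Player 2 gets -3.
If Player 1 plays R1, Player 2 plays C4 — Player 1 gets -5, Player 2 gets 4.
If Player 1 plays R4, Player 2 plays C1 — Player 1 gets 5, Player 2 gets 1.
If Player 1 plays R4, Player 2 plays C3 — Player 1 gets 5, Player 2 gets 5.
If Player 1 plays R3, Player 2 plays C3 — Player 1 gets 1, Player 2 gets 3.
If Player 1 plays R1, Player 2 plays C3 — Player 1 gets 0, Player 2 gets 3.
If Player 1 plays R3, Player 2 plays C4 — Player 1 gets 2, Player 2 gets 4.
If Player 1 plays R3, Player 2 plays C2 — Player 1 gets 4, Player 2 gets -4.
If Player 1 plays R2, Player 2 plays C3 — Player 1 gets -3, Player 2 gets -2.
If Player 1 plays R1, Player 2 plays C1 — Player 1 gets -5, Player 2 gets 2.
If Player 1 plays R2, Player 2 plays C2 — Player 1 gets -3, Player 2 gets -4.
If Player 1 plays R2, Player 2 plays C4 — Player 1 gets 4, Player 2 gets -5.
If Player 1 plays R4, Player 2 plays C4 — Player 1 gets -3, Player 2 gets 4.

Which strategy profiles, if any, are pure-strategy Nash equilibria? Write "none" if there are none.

Pure NE: (R4, C3)

Player 1 against C1: payoffs -5, 3, 0, 5 → best response R4.
Player 1 against C2: payoffs -1, -3, 4, -4 → best response R3.
Player 1 against C3: payoffs 0, -3, 1, 5 → best response R4.
Player 1 against C4: payoffs -5, 4, 2, -3 → best response R2.
Player 2 against R1: payoffs 2, -3, 3, 4 → best response C4.
Player 2 against R2: payoffs 2, -4, -2, -5 → best response C1.
Player 2 against R3: payoffs 0, -4, 3, 4 → best response C4.
Player 2 against R4: payoffs 1, -5, 5, 4 → best response C3.
Mutual best responses: (R4, C3).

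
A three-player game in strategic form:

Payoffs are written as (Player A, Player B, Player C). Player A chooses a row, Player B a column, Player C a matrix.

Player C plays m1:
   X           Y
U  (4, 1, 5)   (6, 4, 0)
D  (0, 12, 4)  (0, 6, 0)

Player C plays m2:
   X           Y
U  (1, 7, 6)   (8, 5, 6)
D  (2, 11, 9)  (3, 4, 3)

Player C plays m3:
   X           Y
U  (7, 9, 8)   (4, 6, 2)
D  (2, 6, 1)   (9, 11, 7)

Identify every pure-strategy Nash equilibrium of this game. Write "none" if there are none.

Mark each player's best response to every combination of opponents' strategies; a profile where every player is best-responding is a pure Nash equilibrium.
Player A against (X, m1): payoffs 4, 0 → best response U.
Player A against (X, m2): payoffs 1, 2 → best response D.
Player A against (X, m3): payoffs 7, 2 → best response U.
Player A against (Y, m1): payoffs 6, 0 → best response U.
Player A against (Y, m2): payoffs 8, 3 → best response U.
Player A against (Y, m3): payoffs 4, 9 → best response D.
Player B against (U, m1): payoffs 1, 4 → best response Y.
Player B against (U, m2): payoffs 7, 5 → best response X.
Player B against (U, m3): payoffs 9, 6 → best response X.
Player B against (D, m1): payoffs 12, 6 → best response X.
Player B against (D, m2): payoffs 11, 4 → best response X.
Player B against (D, m3): payoffs 6, 11 → best response Y.
Player C against (U, X): payoffs 5, 6, 8 → best response m3.
Player C against (U, Y): payoffs 0, 6, 2 → best response m2.
Player C against (D, X): payoffs 4, 9, 1 → best response m2.
Player C against (D, Y): payoffs 0, 3, 7 → best response m3.
Mutual best responses: (U, X, m3); (D, X, m2); (D, Y, m3).

The pure Nash equilibria are (U, X, m3), (D, X, m2), (D, Y, m3).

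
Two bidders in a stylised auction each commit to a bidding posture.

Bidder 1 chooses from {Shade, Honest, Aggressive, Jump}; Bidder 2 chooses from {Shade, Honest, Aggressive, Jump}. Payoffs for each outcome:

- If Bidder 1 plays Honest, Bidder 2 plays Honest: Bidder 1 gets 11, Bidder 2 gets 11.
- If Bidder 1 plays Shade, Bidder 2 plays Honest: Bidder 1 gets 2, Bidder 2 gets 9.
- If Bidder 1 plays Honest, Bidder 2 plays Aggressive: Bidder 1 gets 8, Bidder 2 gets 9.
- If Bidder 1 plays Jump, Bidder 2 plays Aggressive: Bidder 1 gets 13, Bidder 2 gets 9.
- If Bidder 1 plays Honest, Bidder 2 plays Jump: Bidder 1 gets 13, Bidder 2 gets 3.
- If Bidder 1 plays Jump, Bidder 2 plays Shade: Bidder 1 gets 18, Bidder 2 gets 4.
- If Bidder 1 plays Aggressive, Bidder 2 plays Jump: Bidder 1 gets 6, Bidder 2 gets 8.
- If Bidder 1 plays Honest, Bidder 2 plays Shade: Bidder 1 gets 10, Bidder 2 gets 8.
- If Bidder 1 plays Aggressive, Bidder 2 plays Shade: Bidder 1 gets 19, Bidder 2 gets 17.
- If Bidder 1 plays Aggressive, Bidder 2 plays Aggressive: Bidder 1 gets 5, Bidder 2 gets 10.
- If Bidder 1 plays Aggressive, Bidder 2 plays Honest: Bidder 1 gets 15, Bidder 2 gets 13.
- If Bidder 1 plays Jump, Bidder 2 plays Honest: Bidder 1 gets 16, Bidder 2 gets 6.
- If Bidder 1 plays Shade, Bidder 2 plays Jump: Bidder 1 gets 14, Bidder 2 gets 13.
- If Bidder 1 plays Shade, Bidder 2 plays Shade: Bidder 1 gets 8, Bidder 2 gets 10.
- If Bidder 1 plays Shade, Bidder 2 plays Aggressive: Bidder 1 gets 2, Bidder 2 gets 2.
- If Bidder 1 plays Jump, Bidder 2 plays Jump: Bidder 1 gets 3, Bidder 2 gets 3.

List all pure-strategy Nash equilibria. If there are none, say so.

The pure Nash equilibria are (Shade, Jump); (Aggressive, Shade); (Jump, Aggressive).

(Shade, Shade): Bidder 1 can switch to Honest (8 → 10). Not NE.
(Shade, Honest): Bidder 1 can switch to Honest (2 → 11). Not NE.
(Shade, Aggressive): Bidder 1 can switch to Honest (2 → 8). Not NE.
(Shade, Jump): Bidder 1 gets 14, best alternative 13; Bidder 2 gets 13, best alternative 10. No profitable deviation — NE.
(Honest, Shade): Bidder 1 can switch to Aggressive (10 → 19). Not NE.
(Honest, Honest): Bidder 1 can switch to Aggressive (11 → 15). Not NE.
(Honest, Aggressive): Bidder 1 can switch to Jump (8 → 13). Not NE.
(Aggressive, Shade): Bidder 1 gets 19, best alternative 18; Bidder 2 gets 17, best alternative 13. No profitable deviation — NE.
(Jump, Aggressive): Bidder 1 gets 13, best alternative 8; Bidder 2 gets 9, best alternative 6. No profitable deviation — NE.
(The remaining 7 profiles each have a profitable deviation by the same check.)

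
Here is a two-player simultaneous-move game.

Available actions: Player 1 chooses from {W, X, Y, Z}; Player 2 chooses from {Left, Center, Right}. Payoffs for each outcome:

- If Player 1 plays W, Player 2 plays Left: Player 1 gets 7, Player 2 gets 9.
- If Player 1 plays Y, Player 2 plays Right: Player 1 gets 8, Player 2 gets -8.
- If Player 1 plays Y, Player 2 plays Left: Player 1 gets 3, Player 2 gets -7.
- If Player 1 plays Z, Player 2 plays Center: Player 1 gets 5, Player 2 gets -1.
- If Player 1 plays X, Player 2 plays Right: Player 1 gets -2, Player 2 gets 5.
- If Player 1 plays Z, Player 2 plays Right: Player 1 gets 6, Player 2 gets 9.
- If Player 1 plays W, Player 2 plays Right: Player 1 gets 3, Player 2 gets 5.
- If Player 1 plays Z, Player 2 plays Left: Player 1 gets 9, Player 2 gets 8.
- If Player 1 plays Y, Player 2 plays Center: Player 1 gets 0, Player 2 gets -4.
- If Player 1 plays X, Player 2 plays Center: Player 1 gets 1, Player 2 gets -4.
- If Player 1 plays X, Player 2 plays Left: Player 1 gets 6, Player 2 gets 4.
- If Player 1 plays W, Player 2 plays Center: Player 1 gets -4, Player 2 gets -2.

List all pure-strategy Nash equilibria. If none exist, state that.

none

Player 1 against Left: payoffs 7, 6, 3, 9 → best response Z.
Player 1 against Center: payoffs -4, 1, 0, 5 → best response Z.
Player 1 against Right: payoffs 3, -2, 8, 6 → best response Y.
Player 2 against W: payoffs 9, -2, 5 → best response Left.
Player 2 against X: payoffs 4, -4, 5 → best response Right.
Player 2 against Y: payoffs -7, -4, -8 → best response Center.
Player 2 against Z: payoffs 8, -1, 9 → best response Right.
No profile is a mutual best response for all players.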